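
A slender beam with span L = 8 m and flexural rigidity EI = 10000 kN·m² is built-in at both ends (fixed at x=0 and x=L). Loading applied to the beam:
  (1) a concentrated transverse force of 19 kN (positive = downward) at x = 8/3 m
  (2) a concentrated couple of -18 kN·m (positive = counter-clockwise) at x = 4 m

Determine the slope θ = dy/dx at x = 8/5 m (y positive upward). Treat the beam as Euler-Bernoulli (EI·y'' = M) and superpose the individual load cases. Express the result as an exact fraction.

θ(8/5) = -1277/843750 rad

Load 1 — point force P=19 kN at a=8/3 m (b=L-a=16/3):
  θ_1 = -Pb²x(2aL-(3a+b)x)/(2L³EI)  [x≤a] = -19·(16/3)²·(8/5)·(2·(8/3)·8-(3·(8/3)+(16/3))·(8/5))/(2·8³·10000) = -152/84375 rad
Load 2 — applied couple M₀=-18 kN·m at a=4 m (b=L-a=4):
  θ_2 = (R_Ax²/2 - M_Ax)/EI  [x≤a] with R_A=-27/8, M_A=-9/2 = ((-27/8)·(8/5)²/2 - (-9/2)·(8/5))/10000 = 9/31250 rad
Superposition: θ = Σ θ_i = -1277/843750 rad ≈ -0.001513 rad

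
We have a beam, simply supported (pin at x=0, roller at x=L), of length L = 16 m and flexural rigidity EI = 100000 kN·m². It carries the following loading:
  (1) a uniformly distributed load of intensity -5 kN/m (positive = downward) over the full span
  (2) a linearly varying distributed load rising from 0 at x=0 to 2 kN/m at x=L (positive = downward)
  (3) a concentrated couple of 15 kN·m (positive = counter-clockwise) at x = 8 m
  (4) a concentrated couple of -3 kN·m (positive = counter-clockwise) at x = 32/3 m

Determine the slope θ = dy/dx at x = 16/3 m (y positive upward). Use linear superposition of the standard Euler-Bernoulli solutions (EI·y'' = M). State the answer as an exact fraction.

Load 1 — uniform load w=-5 kN/m over full span:
  θ_1 = -w(L³-6Lx²+4x³)/(24EI) = -(-5)·(16³-6·16·(16/3)²+4·(16/3)³)/(24·100000) = 208/50625 rad
Load 2 — triangular load w₀=2 kN/m (0→w₀ over full span):
  θ_2 = -w₀(7L⁴-30L²x²+15x⁴)/(360LEI) = -2·(7·16⁴-30·16²·(16/3)²+15·(16/3)⁴)/(360·16·100000) = -3328/3796875 rad
Load 3 — applied couple M₀=15 kN·m at a=8 m (b=L-a=8):
  θ_3 = (M₀x²/(2L)+C₁)/EI  [x≤a] with C₁=M₀(3b²-L²)/(6L)=-10 = (15·(16/3)²/(2·16)+(-10))/100000 = 1/30000 rad
Load 4 — applied couple M₀=-3 kN·m at a=32/3 m (b=L-a=16/3):
  θ_4 = (M₀x²/(2L)+C₁)/EI  [x≤a] with C₁=M₀(3b²-L²)/(6L)=16/3 = ((-3)·(16/3)²/(2·16)+(16/3))/100000 = 1/37500 rad
Superposition: θ = Σ θ_i = 199997/60750000 rad ≈ 0.003292 rad

θ(16/3) = 199997/60750000 rad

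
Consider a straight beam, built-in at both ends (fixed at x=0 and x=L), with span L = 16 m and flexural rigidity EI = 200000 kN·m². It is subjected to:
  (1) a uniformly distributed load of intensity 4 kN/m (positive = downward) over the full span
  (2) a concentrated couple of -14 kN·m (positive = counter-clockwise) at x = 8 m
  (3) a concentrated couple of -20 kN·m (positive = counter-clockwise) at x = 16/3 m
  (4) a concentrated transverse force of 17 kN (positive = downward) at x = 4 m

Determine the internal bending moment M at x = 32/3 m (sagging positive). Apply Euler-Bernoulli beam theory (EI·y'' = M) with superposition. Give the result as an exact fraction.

M(32/3) = 427/12 kN·m

Load 1 — uniform load w=4 kN/m over full span:
  M_1 = wLx/2 - wL²/12 - wx²/2 = 4·16·(32/3)/2 - 4·16²/12 - 4·(32/3)²/2 = 256/9 kN·m
Load 2 — applied couple M₀=-14 kN·m at a=8 m (b=L-a=8):
  M_2 = R_Ax - M_A - M₀  [x>a] with R_A=-21/16, M_A=-7/2 = (-21/16)·(32/3) - (-7/2) - (-14) = 7/2 kN·m
Load 3 — applied couple M₀=-20 kN·m at a=16/3 m (b=L-a=32/3):
  M_3 = R_Ax - M_A - M₀  [x>a] with R_A=-5/3, M_A=0 = (-5/3)·(32/3) - 0 - (-20) = 20/9 kN·m
Load 4 — point force P=17 kN at a=4 m (b=L-a=12):
  M_4 = Pa²(a+3b)(L-x)/L³ - Pa²b/L²  [x>a] = 17·4²·(4+3·12)·(16-(32/3))/16³ - 17·4²·12/16² = 17/12 kN·m
Superposition: M = Σ M_i = 427/12 kN·m ≈ 35.583333 kN·m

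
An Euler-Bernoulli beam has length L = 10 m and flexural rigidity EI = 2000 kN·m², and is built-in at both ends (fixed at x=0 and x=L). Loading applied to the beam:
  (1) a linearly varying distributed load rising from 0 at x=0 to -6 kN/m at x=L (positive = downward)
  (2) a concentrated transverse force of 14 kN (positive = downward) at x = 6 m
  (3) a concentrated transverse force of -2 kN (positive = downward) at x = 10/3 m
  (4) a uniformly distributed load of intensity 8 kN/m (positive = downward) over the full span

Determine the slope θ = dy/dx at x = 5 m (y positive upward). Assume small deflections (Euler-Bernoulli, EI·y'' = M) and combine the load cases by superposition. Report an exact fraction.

θ(5) = -3673/2160000 rad

Load 1 — triangular load w₀=-6 kN/m (0→w₀ over full span):
  θ_1 = -w₀(2x(L-x)(L-2x)(x+2L)+x²(L-x)²)/(120LEI) = -(-6)·(2·5·(10-5)·(10-2·5)·(5+2·10)+5²·(10-5)²)/(120·10·2000) = 1/640 rad
Load 2 — point force P=14 kN at a=6 m (b=L-a=4):
  θ_2 = -Pb²x(2aL-(3a+b)x)/(2L³EI)  [x≤a] = -14·4²·5·(2·6·10-(3·6+4)·5)/(2·10³·2000) = -7/2500 rad
Load 3 — point force P=-2 kN at a=10/3 m (b=L-a=20/3):
  θ_3 = Pa²(L-x)(2bL-(3b+a)(L-x))/(2L³EI)  [x>a] = (-2)·(10/3)²·(10-5)·(2·(20/3)·10-(3·(20/3)+(10/3))·(10-5))/(2·10³·2000) = -1/2160 rad
Load 4 — uniform load w=8 kN/m over full span:
  θ_4 = -wx(L-x)(L-2x)/(12EI) = -8·5·(10-5)·(10-2·5)/(12·2000) = 0 rad
Superposition: θ = Σ θ_i = -3673/2160000 rad ≈ -0.001700 rad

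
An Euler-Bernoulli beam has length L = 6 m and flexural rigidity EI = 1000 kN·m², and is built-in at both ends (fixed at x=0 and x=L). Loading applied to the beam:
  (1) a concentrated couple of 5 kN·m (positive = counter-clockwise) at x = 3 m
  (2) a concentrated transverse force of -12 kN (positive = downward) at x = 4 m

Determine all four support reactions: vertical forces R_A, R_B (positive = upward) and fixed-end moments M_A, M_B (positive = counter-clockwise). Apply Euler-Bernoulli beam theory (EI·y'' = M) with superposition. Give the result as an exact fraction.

Load 1 — applied couple M₀=5 kN·m at a=3 m (b=L-a=3):
  R_A = 6M₀ab/L³ = 6·5·3·3/6³ = 5/4 kN
  M_A = M₀b(2a-b)/L² = 5·3·(2·3-3)/6² = 5/4 kN·m
  R_B = -6M₀ab/L³ = -6·5·3·3/6³ = -5/4 kN
  M_B = M₀a(2b-a)/L² = 5·3·(2·3-3)/6² = 5/4 kN·m
Load 2 — point force P=-12 kN at a=4 m (b=L-a=2):
  R_A = Pb²(3a+b)/L³ = (-12)·2²·(3·4+2)/6³ = -28/9 kN
  M_A = Pab²/L² = (-12)·4·2²/6² = -16/3 kN·m
  R_B = Pa²(a+3b)/L³ = (-12)·4²·(4+3·2)/6³ = -80/9 kN
  M_B = -Pa²b/L² = -(-12)·4²·2/6² = 32/3 kN·m
Superposition: R_A = -67/36 kN, M_A = -49/12 kN·m, R_B = -365/36 kN, M_B = 143/12 kN·m

R_A = -67/36 kN, M_A = -49/12 kN·m, R_B = -365/36 kN, M_B = 143/12 kN·m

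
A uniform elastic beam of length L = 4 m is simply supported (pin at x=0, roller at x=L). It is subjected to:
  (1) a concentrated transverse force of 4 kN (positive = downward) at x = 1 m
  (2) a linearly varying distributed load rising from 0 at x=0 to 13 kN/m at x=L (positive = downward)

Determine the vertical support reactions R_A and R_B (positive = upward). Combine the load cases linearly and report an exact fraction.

Load 1 — point force P=4 kN at a=1 m (b=L-a=3):
  R_A = Pb/L = 4·3/4 = 3 kN
  R_B = Pa/L = 4·1/4 = 1 kN
Load 2 — triangular load w₀=13 kN/m (0→w₀ over full span):
  R_A = w₀L/6 = 13·4/6 = 26/3 kN
  R_B = w₀L/3 = 13·4/3 = 52/3 kN
Superposition: R_A = 35/3 kN, R_B = 55/3 kN

R_A = 35/3 kN, R_B = 55/3 kN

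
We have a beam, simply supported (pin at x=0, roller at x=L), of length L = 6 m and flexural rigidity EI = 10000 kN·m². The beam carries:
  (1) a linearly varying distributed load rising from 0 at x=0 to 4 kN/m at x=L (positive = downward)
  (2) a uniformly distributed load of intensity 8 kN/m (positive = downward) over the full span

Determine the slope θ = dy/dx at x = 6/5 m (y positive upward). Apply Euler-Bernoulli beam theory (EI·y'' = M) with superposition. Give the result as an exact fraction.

θ(6/5) = -5547/781250 rad

Load 1 — triangular load w₀=4 kN/m (0→w₀ over full span):
  θ_1 = -w₀(7L⁴-30L²x²+15x⁴)/(360LEI) = -4·(7·6⁴-30·6²·(6/5)²+15·(6/5)⁴)/(360·6·10000) = -546/390625 rad
Load 2 — uniform load w=8 kN/m over full span:
  θ_2 = -w(L³-6Lx²+4x³)/(24EI) = -8·(6³-6·6·(6/5)²+4·(6/5)³)/(24·10000) = -891/156250 rad
Superposition: θ = Σ θ_i = -5547/781250 rad ≈ -0.007100 rad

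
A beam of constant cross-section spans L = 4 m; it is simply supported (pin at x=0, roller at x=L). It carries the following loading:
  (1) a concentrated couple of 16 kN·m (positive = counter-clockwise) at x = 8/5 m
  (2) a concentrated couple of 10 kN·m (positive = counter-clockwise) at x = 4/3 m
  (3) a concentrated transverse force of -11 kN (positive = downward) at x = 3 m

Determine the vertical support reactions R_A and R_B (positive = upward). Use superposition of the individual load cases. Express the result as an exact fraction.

R_A = 15/4 kN, R_B = -59/4 kN

Load 1 — applied couple M₀=16 kN·m at a=8/5 m (b=L-a=12/5):
  R_A = M₀/L = 16/4 = 4 kN
  R_B = -M₀/L = -16/4 = -4 kN
Load 2 — applied couple M₀=10 kN·m at a=4/3 m (b=L-a=8/3):
  R_A = M₀/L = 10/4 = 5/2 kN
  R_B = -M₀/L = -10/4 = -5/2 kN
Load 3 — point force P=-11 kN at a=3 m (b=L-a=1):
  R_A = Pb/L = (-11)·1/4 = -11/4 kN
  R_B = Pa/L = (-11)·3/4 = -33/4 kN
Superposition: R_A = 15/4 kN, R_B = -59/4 kN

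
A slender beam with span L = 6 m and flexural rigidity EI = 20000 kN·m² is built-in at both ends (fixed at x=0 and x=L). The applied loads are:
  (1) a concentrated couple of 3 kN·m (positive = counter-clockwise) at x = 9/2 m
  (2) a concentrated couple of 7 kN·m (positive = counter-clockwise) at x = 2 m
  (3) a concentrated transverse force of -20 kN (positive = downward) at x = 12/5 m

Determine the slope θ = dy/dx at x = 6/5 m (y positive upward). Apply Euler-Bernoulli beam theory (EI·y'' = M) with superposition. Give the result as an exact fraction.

θ(6/5) = 3689/6250000 rad

Load 1 — applied couple M₀=3 kN·m at a=9/2 m (b=L-a=3/2):
  θ_1 = (R_Ax²/2 - M_Ax)/EI  [x≤a] with R_A=9/16, M_A=15/16 = ((9/16)·(6/5)²/2 - (15/16)·(6/5))/20000 = -9/250000 rad
Load 2 — applied couple M₀=7 kN·m at a=2 m (b=L-a=4):
  θ_2 = (R_Ax²/2 - M_Ax)/EI  [x≤a] with R_A=14/9, M_A=0 = ((14/9)·(6/5)²/2 - 0·(6/5))/20000 = 7/125000 rad
Load 3 — point force P=-20 kN at a=12/5 m (b=L-a=18/5):
  θ_3 = -Pb²x(2aL-(3a+b)x)/(2L³EI)  [x≤a] = -(-20)·(18/5)²·(6/5)·(2·(12/5)·6-(3·(12/5)+(18/5))·(6/5))/(2·6³·20000) = 891/1562500 rad
Superposition: θ = Σ θ_i = 3689/6250000 rad ≈ 0.000590 rad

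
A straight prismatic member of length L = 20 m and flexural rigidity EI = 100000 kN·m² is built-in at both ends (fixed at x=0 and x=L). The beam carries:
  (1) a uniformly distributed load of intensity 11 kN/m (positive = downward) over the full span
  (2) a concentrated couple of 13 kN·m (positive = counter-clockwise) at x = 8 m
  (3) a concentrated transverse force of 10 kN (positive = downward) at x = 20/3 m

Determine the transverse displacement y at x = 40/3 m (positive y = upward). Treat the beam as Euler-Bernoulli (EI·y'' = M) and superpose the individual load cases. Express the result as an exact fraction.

Load 1 — uniform load w=11 kN/m over full span:
  y_1 = -wx²(L-x)²/(24EI) = -11·(40/3)²·(20-(40/3))²/(24·100000) = -44/1215 m
Load 2 — applied couple M₀=13 kN·m at a=8 m (b=L-a=12):
  y_2 = (R_Ax³/6 - M_Ax²/2 - M₀(x-a)²/2)/EI  [x>a] with R_A=117/125, M_A=39/25 = ((117/125)·(40/3)³/6 - (39/25)·(40/3)²/2 - 13·((40/3)-8)²/2)/100000 = 13/28125 m
Load 3 — point force P=10 kN at a=20/3 m (b=L-a=40/3):
  y_3 = -Pa²(L-x)²(3bL-(3b+a)(L-x))/(6L³EI)  [x>a] = -10·(20/3)²·(20-(40/3))²·(3·(40/3)·20-(3·(40/3)+(20/3))·(20-(40/3)))/(6·20³·100000) = -22/10935 m
Superposition: y = Σ y_i = -258091/6834375 m ≈ -0.037764 m

y(40/3) = -258091/6834375 m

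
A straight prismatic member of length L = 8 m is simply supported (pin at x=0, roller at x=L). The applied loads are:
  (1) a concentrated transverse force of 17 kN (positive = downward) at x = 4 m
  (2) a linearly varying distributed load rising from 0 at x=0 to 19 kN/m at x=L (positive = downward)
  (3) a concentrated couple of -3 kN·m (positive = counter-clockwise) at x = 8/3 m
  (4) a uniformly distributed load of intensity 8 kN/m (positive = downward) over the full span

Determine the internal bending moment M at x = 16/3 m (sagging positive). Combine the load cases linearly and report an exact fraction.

M(16/3) = 12605/81 kN·m

Load 1 — point force P=17 kN at a=4 m (b=L-a=4):
  M_1 = Pa(L-x)/L  [x>a] = 17·4·(8-(16/3))/8 = 68/3 kN·m
Load 2 — triangular load w₀=19 kN/m (0→w₀ over full span):
  M_2 = w₀Lx/6 - w₀x³/(6L) = 19·8·(16/3)/6 - 19·(16/3)³/(6·8) = 6080/81 kN·m
Load 3 — applied couple M₀=-3 kN·m at a=8/3 m (b=L-a=16/3):
  M_3 = M₀x/L - M₀  [x>a] = (-3)·(16/3)/8 - (-3) = 1 kN·m
Load 4 — uniform load w=8 kN/m over full span:
  M_4 = wx(L-x)/2 = 8·(16/3)·(8-(16/3))/2 = 512/9 kN·m
Superposition: M = Σ M_i = 12605/81 kN·m ≈ 155.617284 kN·m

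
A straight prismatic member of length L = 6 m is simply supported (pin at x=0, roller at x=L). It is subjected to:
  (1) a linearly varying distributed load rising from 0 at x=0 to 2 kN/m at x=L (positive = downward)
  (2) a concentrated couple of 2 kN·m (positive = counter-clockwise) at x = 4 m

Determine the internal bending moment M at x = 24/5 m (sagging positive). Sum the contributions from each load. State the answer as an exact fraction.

M(24/5) = 382/125 kN·m

Load 1 — triangular load w₀=2 kN/m (0→w₀ over full span):
  M_1 = w₀Lx/6 - w₀x³/(6L) = 2·6·(24/5)/6 - 2·(24/5)³/(6·6) = 432/125 kN·m
Load 2 — applied couple M₀=2 kN·m at a=4 m (b=L-a=2):
  M_2 = M₀x/L - M₀  [x>a] = 2·(24/5)/6 - 2 = -2/5 kN·m
Superposition: M = Σ M_i = 382/125 kN·m ≈ 3.056000 kN·m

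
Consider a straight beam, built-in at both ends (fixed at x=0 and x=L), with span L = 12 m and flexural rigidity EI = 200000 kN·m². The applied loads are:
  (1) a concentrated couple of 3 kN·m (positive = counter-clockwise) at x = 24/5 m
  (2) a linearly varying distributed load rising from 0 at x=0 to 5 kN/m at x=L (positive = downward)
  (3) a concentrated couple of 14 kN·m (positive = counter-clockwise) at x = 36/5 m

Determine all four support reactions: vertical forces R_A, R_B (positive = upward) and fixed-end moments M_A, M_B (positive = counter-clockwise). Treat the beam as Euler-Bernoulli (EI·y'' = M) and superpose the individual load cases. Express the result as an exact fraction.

R_A = 276/25 kN, M_A = 721/25 kN·m, R_B = 474/25 kN, M_B = -834/25 kN·m

Load 1 — applied couple M₀=3 kN·m at a=24/5 m (b=L-a=36/5):
  R_A = 6M₀ab/L³ = 6·3·(24/5)·(36/5)/12³ = 9/25 kN
  M_A = M₀b(2a-b)/L² = 3·(36/5)·(2·(24/5)-(36/5))/12² = 9/25 kN·m
  R_B = -6M₀ab/L³ = -6·3·(24/5)·(36/5)/12³ = -9/25 kN
  M_B = M₀a(2b-a)/L² = 3·(24/5)·(2·(36/5)-(24/5))/12² = 24/25 kN·m
Load 2 — triangular load w₀=5 kN/m (0→w₀ over full span):
  R_A = 3w₀L/20 = 3·5·12/20 = 9 kN
  M_A = w₀L²/30 = 5·12²/30 = 24 kN·m
  R_B = 7w₀L/20 = 7·5·12/20 = 21 kN
  M_B = -w₀L²/20 = -5·12²/20 = -36 kN·m
Load 3 — applied couple M₀=14 kN·m at a=36/5 m (b=L-a=24/5):
  R_A = 6M₀ab/L³ = 6·14·(36/5)·(24/5)/12³ = 42/25 kN
  M_A = M₀b(2a-b)/L² = 14·(24/5)·(2·(36/5)-(24/5))/12² = 112/25 kN·m
  R_B = -6M₀ab/L³ = -6·14·(36/5)·(24/5)/12³ = -42/25 kN
  M_B = M₀a(2b-a)/L² = 14·(36/5)·(2·(24/5)-(36/5))/12² = 42/25 kN·m
Superposition: R_A = 276/25 kN, M_A = 721/25 kN·m, R_B = 474/25 kN, M_B = -834/25 kN·m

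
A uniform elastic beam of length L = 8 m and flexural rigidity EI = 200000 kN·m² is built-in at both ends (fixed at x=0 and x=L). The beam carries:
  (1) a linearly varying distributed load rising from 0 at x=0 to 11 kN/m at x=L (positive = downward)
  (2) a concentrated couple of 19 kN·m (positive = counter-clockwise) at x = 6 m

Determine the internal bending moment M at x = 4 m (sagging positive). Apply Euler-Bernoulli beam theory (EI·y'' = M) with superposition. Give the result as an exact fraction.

Load 1 — triangular load w₀=11 kN/m (0→w₀ over full span):
  M_1 = 3w₀Lx/20 - w₀L²/30 - w₀x³/(6L) = 3·11·8·4/20 - 11·8²/30 - 11·4³/(6·8) = 44/3 kN·m
Load 2 — applied couple M₀=19 kN·m at a=6 m (b=L-a=2):
  M_2 = R_Ax - M_A  [x≤a] with R_A=171/64, M_A=95/16 = (171/64)·4 - (95/16) = 19/4 kN·m
Superposition: M = Σ M_i = 233/12 kN·m ≈ 19.416667 kN·m

M(4) = 233/12 kN·m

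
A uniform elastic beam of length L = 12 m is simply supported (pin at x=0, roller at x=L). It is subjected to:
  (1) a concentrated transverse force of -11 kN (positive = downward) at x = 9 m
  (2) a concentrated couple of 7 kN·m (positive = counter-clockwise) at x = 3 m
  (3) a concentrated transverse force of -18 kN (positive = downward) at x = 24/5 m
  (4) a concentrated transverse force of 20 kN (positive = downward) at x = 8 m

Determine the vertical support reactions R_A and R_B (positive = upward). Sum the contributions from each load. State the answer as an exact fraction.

Load 1 — point force P=-11 kN at a=9 m (b=L-a=3):
  R_A = Pb/L = (-11)·3/12 = -11/4 kN
  R_B = Pa/L = (-11)·9/12 = -33/4 kN
Load 2 — applied couple M₀=7 kN·m at a=3 m (b=L-a=9):
  R_A = M₀/L = 7/12 kN
  R_B = -M₀/L = -7/12 kN
Load 3 — point force P=-18 kN at a=24/5 m (b=L-a=36/5):
  R_A = Pb/L = (-18)·(36/5)/12 = -54/5 kN
  R_B = Pa/L = (-18)·(24/5)/12 = -36/5 kN
Load 4 — point force P=20 kN at a=8 m (b=L-a=4):
  R_A = Pb/L = 20·4/12 = 20/3 kN
  R_B = Pa/L = 20·8/12 = 40/3 kN
Superposition: R_A = -63/10 kN, R_B = -27/10 kN

R_A = -63/10 kN, R_B = -27/10 kN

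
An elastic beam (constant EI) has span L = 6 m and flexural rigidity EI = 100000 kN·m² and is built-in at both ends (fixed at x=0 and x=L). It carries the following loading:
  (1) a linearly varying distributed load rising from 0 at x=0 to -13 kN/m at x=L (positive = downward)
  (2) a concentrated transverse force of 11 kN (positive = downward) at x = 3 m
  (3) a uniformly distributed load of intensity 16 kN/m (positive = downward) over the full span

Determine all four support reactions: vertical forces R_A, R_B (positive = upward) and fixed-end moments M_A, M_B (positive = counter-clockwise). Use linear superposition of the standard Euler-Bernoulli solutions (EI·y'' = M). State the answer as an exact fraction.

R_A = 209/5 kN, M_A = 813/20 kN·m, R_B = 131/5 kN, M_B = -657/20 kN·m

Load 1 — triangular load w₀=-13 kN/m (0→w₀ over full span):
  R_A = 3w₀L/20 = 3·(-13)·6/20 = -117/10 kN
  M_A = w₀L²/30 = (-13)·6²/30 = -78/5 kN·m
  R_B = 7w₀L/20 = 7·(-13)·6/20 = -273/10 kN
  M_B = -w₀L²/20 = -(-13)·6²/20 = 117/5 kN·m
Load 2 — point force P=11 kN at a=3 m (b=L-a=3):
  R_A = Pb²(3a+b)/L³ = 11·3²·(3·3+3)/6³ = 11/2 kN
  M_A = Pab²/L² = 11·3·3²/6² = 33/4 kN·m
  R_B = Pa²(a+3b)/L³ = 11·3²·(3+3·3)/6³ = 11/2 kN
  M_B = -Pa²b/L² = -11·3²·3/6² = -33/4 kN·m
Load 3 — uniform load w=16 kN/m over full span:
  R_A = wL/2 = 16·6/2 = 48 kN
  M_A = wL²/12 = 16·6²/12 = 48 kN·m
  R_B = wL/2 = 16·6/2 = 48 kN
  M_B = -wL²/12 = -16·6²/12 = -48 kN·m
Superposition: R_A = 209/5 kN, M_A = 813/20 kN·m, R_B = 131/5 kN, M_B = -657/20 kN·m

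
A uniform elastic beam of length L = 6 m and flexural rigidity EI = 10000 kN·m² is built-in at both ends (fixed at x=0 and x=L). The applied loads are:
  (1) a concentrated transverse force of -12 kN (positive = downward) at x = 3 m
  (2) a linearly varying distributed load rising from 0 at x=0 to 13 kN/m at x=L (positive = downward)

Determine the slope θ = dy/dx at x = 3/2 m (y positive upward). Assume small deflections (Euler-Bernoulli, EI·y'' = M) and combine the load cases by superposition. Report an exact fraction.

θ(3/2) = -5049/12800000 rad

Load 1 — point force P=-12 kN at a=3 m (b=L-a=3):
  θ_1 = -Pb²x(2aL-(3a+b)x)/(2L³EI)  [x≤a] = -(-12)·3²·(3/2)·(2·3·6-(3·3+3)·(3/2))/(2·6³·10000) = 27/40000 rad
Load 2 — triangular load w₀=13 kN/m (0→w₀ over full span):
  θ_2 = -w₀(2x(L-x)(L-2x)(x+2L)+x²(L-x)²)/(120LEI) = -13·(2·(3/2)·(6-(3/2))·(6-2·(3/2))·((3/2)+2·6)+(3/2)²·(6-(3/2))²)/(120·6·10000) = -13689/12800000 rad
Superposition: θ = Σ θ_i = -5049/12800000 rad ≈ -0.000394 rad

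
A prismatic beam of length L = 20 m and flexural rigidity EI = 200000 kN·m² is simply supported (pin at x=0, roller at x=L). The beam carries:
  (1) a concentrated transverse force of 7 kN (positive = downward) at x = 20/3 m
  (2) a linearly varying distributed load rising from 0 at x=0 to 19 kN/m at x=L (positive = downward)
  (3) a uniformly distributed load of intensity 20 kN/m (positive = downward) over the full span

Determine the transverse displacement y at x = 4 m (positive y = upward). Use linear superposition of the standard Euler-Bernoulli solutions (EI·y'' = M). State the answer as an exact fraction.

Load 1 — point force P=7 kN at a=20/3 m (b=L-a=40/3):
  y_1 = -Pbx(L²-b²-x²)/(6LEI)  [x≤a] = -7·(40/3)·4·(20²-(40/3)²-4²)/(6·20·200000) = -812/253125 m
Load 2 — triangular load w₀=19 kN/m (0→w₀ over full span):
  y_2 = -w₀x(7L⁴-10L²x²+3x⁴)/(360LEI) = -19·4·(7·20⁴-10·20²·4²+3·4⁴)/(360·20·200000) = -13072/234375 m
Load 3 — uniform load w=20 kN/m over full span:
  y_3 = -wx(L³-2Lx²+x³)/(24EI) = -20·4·(20³-2·20·4²+4³)/(24·200000) = -232/1875 m
Superposition: y = Σ y_i = -1156244/6328125 m ≈ -0.182715 m

y(4) = -1156244/6328125 m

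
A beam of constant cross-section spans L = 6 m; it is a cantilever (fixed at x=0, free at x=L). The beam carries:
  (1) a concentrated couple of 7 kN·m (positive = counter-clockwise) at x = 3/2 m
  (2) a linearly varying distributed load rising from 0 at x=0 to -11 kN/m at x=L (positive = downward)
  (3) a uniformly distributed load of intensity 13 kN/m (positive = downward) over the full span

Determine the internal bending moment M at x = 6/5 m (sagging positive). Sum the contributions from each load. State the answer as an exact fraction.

M(6/5) = -6229/125 kN·m

Load 1 — applied couple M₀=7 kN·m at a=3/2 m (b=L-a=9/2):
  M_1 = M₀  [x≤a] = 7 = 7 kN·m
Load 2 — triangular load w₀=-11 kN/m (0→w₀ over full span):
  M_2 = w₀Lx/2 - w₀L²/3 - w₀x³/(6L) = (-11)·6·(6/5)/2 - (-11)·6²/3 - (-11)·(6/5)³/(6·6) = 11616/125 kN·m
Load 3 — uniform load w=13 kN/m over full span:
  M_3 = -w(L-x)²/2 = -13·(6-(6/5))²/2 = -3744/25 kN·m
Superposition: M = Σ M_i = -6229/125 kN·m ≈ -49.832000 kN·m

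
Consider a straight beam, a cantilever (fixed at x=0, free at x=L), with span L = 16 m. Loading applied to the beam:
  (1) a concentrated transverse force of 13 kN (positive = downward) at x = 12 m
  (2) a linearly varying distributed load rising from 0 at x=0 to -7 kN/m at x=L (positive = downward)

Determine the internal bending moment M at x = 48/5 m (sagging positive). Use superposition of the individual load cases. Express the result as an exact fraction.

Load 1 — point force P=13 kN at a=12 m (b=L-a=4):
  M_1 = -P(a-x)  [x≤a] = -13·(12-(48/5)) = -156/5 kN·m
Load 2 — triangular load w₀=-7 kN/m (0→w₀ over full span):
  M_2 = w₀Lx/2 - w₀L²/3 - w₀x³/(6L) = (-7)·16·(48/5)/2 - (-7)·16²/3 - (-7)·(48/5)³/(6·16) = 46592/375 kN·m
Superposition: M = Σ M_i = 34892/375 kN·m ≈ 93.045333 kN·m

M(48/5) = 34892/375 kN·m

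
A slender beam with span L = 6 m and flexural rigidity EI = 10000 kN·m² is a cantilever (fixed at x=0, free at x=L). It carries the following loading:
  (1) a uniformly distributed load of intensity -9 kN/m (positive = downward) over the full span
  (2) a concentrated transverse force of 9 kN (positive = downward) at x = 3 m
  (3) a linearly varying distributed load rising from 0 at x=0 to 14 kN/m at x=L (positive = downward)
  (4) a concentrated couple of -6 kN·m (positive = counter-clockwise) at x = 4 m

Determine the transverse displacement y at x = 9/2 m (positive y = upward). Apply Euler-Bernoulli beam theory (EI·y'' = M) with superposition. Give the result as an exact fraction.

Load 1 — uniform load w=-9 kN/m over full span:
  y_1 = -wx²(x²-4Lx+6L²)/(24EI) = -(-9)·(9/2)²·((9/2)²-4·6·(9/2)+6·6²)/(24·10000) = 124659/1280000 m
Load 2 — point force P=9 kN at a=3 m (b=L-a=3):
  y_2 = -Pa²(3x-a)/(6EI)  [x>a] = -9·3²·(3·(9/2)-3)/(6·10000) = -567/40000 m
Load 3 — triangular load w₀=14 kN/m (0→w₀ over full span):
  y_3 = (w₀Lx³/12-w₀L²x²/6-w₀x⁵/(120L))/EI = (14·6·(9/2)³/12-14·6²·(9/2)²/6-14·(9/2)⁵/(120·6))/10000 = -1406727/12800000 m
Load 4 — applied couple M₀=-6 kN·m at a=4 m (b=L-a=2):
  y_4 = M₀a(2x-a)/(2EI)  [x>a] = (-6)·4·(2·(9/2)-4)/(2·10000) = -3/500 m
Superposition: y = Σ y_i = -418377/12800000 m ≈ -0.032686 m

y(9/2) = -418377/12800000 m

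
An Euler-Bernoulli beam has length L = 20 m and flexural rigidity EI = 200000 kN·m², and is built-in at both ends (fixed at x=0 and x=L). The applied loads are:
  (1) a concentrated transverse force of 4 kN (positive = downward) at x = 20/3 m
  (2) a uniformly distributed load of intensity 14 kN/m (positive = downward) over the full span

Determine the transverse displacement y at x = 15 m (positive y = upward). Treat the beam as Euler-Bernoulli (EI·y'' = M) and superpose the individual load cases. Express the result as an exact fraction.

Load 1 — point force P=4 kN at a=20/3 m (b=L-a=40/3):
  y_1 = -Pa²(L-x)²(3bL-(3b+a)(L-x))/(6L³EI)  [x>a] = -4·(20/3)²·(20-15)²·(3·(40/3)·20-(3·(40/3)+(20/3))·(20-15))/(6·20³·200000) = -17/64800 m
Load 2 — uniform load w=14 kN/m over full span:
  y_2 = -wx²(L-x)²/(24EI) = -14·15²·(20-15)²/(24·200000) = -21/1280 m
Superposition: y = Σ y_i = -8641/518400 m ≈ -0.016669 m

y(15) = -8641/518400 m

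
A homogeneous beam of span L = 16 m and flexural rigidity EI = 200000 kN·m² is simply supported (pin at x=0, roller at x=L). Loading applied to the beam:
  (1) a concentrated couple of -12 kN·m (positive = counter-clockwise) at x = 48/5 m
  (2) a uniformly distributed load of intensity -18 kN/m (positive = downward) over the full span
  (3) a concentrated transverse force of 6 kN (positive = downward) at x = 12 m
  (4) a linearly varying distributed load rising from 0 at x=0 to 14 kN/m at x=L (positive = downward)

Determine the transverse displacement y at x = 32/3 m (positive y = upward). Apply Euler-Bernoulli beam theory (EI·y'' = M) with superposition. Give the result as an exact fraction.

y(32/3) = 2191838/56953125 m

Load 1 — applied couple M₀=-12 kN·m at a=48/5 m (b=L-a=32/5):
  y_1 = (M₀x³/(6L)-M₀(x-a)²/2+C₁x)/EI  [x>a] with C₁=M₀(3b²-L²)/(6L)=416/25 = ((-12)·(32/3)³/(6·16)-(-12)·((32/3)-(48/5))²/2+(416/25)·(32/3))/200000 = 344/2109375 m
Load 2 — uniform load w=-18 kN/m over full span:
  y_2 = -wx(L³-2Lx²+x³)/(24EI) = -(-18)·(32/3)·(16³-2·16·(32/3)²+(32/3)³)/(24·200000) = 5632/84375 m
Load 3 — point force P=6 kN at a=12 m (b=L-a=4):
  y_3 = -Pbx(L²-b²-x²)/(6LEI)  [x≤a] = -6·4·(32/3)·(16²-4²-(32/3)²)/(6·16·200000) = -142/84375 m
Load 4 — triangular load w₀=14 kN/m (0→w₀ over full span):
  y_4 = -w₀x(7L⁴-10L²x²+3x⁴)/(360LEI) = -14·(32/3)·(7·16⁴-10·16²·(32/3)²+3·(32/3)⁴)/(360·16·200000) = -60928/2278125 m
Superposition: y = Σ y_i = 2191838/56953125 m ≈ 0.038485 m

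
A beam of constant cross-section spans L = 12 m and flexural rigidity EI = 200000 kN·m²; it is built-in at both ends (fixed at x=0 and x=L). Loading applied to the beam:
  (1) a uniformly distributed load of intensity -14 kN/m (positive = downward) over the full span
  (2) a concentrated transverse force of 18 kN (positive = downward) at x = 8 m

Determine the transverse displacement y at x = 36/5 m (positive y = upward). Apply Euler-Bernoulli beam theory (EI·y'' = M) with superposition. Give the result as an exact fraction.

y(36/5) = 5589/1953125 m

Load 1 — uniform load w=-14 kN/m over full span:
  y_1 = -wx²(L-x)²/(24EI) = -(-14)·(36/5)²·(12-(36/5))²/(24·200000) = 6804/1953125 m
Load 2 — point force P=18 kN at a=8 m (b=L-a=4):
  y_2 = -Pb²x²(3aL-(3a+b)x)/(6L³EI)  [x≤a] = -18·4²·(36/5)²·(3·8·12-(3·8+4)·(36/5))/(6·12³·200000) = -243/390625 m
Superposition: y = Σ y_i = 5589/1953125 m ≈ 0.002862 m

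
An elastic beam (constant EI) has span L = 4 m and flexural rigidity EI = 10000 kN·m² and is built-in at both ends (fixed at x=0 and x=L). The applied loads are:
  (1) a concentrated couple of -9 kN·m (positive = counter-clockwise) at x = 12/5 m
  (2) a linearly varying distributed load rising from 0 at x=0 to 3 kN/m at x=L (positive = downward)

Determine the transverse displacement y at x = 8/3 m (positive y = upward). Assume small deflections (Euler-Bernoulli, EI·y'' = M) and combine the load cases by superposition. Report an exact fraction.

y(8/3) = -397/7593750 m

Load 1 — applied couple M₀=-9 kN·m at a=12/5 m (b=L-a=8/5):
  y_1 = (R_Ax³/6 - M_Ax²/2 - M₀(x-a)²/2)/EI  [x>a] with R_A=-81/25, M_A=-72/25 = ((-81/25)·(8/3)³/6 - (-72/25)·(8/3)²/2 - (-9)·((8/3)-(12/5))²/2)/10000 = 1/31250 m
Load 2 — triangular load w₀=3 kN/m (0→w₀ over full span):
  y_2 = -w₀x²(L-x)²(x+2L)/(120LEI) = -3·(8/3)²·(4-(8/3))²·((8/3)+2·4)/(120·4·10000) = -64/759375 m
Superposition: y = Σ y_i = -397/7593750 m ≈ -0.000052 m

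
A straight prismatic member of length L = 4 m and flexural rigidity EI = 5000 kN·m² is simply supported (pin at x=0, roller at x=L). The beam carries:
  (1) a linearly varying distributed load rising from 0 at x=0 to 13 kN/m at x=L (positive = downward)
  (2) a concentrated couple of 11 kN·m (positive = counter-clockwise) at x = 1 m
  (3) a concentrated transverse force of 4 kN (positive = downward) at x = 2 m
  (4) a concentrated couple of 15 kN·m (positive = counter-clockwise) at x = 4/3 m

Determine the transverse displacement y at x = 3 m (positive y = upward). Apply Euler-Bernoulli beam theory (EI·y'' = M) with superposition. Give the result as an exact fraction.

Load 1 — triangular load w₀=13 kN/m (0→w₀ over full span):
  y_1 = -w₀x(7L⁴-10L²x²+3x⁴)/(360LEI) = -13·3·(7·4⁴-10·4²·3²+3·3⁴)/(360·4·5000) = -1547/480000 m
Load 2 — applied couple M₀=11 kN·m at a=1 m (b=L-a=3):
  y_2 = (M₀x³/(6L)-M₀(x-a)²/2+C₁x)/EI  [x>a] with C₁=M₀(3b²-L²)/(6L)=121/24 = (11·3³/(6·4)-11·(3-1)²/2+(121/24)·3)/5000 = 11/10000 m
Load 3 — point force P=4 kN at a=2 m (b=L-a=2):
  y_3 = -Pa(L-x)(2Lx-a²-x²)/(6LEI)  [x>a] = -4·2·(4-3)·(2·4·3-2²-3²)/(6·4·5000) = -11/15000 m
Load 4 — applied couple M₀=15 kN·m at a=4/3 m (b=L-a=8/3):
  y_4 = (M₀x³/(6L)-M₀(x-a)²/2+C₁x)/EI  [x>a] with C₁=M₀(3b²-L²)/(6L)=10/3 = (15·3³/(6·4)-15·(3-(4/3))²/2+(10/3)·3)/5000 = 29/24000 m
Superposition: y = Σ y_i = -791/480000 m ≈ -0.001648 m

y(3) = -791/480000 m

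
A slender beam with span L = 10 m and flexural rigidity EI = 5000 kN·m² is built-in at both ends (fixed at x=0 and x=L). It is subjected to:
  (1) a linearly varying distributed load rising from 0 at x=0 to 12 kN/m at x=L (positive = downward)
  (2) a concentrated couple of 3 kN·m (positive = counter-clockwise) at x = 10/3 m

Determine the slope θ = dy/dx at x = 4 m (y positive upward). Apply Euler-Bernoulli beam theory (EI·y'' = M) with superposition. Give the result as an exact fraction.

Load 1 — triangular load w₀=12 kN/m (0→w₀ over full span):
  θ_1 = -w₀(2x(L-x)(L-2x)(x+2L)+x²(L-x)²)/(120LEI) = -12·(2·4·(10-4)·(10-2·4)·(4+2·10)+4²·(10-4)²)/(120·10·5000) = -18/3125 rad
Load 2 — applied couple M₀=3 kN·m at a=10/3 m (b=L-a=20/3):
  θ_2 = (R_Ax²/2 - M_Ax - M₀(x-a))/EI  [x>a] with R_A=2/5, M_A=0 = ((2/5)·4²/2 - 0·4 - 3·(4-(10/3)))/5000 = 3/12500 rad
Superposition: θ = Σ θ_i = -69/12500 rad ≈ -0.005520 rad

θ(4) = -69/12500 rad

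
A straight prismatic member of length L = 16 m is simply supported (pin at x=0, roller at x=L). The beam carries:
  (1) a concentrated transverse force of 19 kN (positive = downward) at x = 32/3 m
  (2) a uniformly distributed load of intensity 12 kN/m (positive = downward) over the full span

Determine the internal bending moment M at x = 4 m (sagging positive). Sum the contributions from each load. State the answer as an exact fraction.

Load 1 — point force P=19 kN at a=32/3 m (b=L-a=16/3):
  M_1 = Pbx/L  [x≤a] = 19·(16/3)·4/16 = 76/3 kN·m
Load 2 — uniform load w=12 kN/m over full span:
  M_2 = wx(L-x)/2 = 12·4·(16-4)/2 = 288 kN·m
Superposition: M = Σ M_i = 940/3 kN·m ≈ 313.333333 kN·m

M(4) = 940/3 kN·m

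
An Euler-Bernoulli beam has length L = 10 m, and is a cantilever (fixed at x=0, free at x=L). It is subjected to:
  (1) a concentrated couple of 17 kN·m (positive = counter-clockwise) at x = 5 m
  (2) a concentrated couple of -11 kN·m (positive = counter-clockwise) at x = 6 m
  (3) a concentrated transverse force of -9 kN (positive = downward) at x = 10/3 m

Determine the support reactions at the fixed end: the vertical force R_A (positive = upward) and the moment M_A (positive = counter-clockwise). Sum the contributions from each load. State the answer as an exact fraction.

R_A = -9 kN, M_A = -36 kN·m

Load 1 — applied couple M₀=17 kN·m at a=5 m (b=L-a=5):
  R_A = 0 kN
  M_A = -M₀ = -17 kN·m
Load 2 — applied couple M₀=-11 kN·m at a=6 m (b=L-a=4):
  R_A = 0 kN
  M_A = -M₀ = -(-11) = 11 kN·m
Load 3 — point force P=-9 kN at a=10/3 m (b=L-a=20/3):
  R_A = P = (-9) = -9 kN
  M_A = Pa = (-9)·(10/3) = -30 kN·m
Superposition: R_A = -9 kN, M_A = -36 kN·m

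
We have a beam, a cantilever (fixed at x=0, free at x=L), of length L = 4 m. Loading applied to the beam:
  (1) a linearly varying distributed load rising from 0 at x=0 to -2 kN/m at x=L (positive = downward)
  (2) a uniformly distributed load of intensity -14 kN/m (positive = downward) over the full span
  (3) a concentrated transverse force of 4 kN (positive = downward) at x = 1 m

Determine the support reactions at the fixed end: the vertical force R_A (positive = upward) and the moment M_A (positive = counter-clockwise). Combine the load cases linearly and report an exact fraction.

R_A = -56 kN, M_A = -356/3 kN·m

Load 1 — triangular load w₀=-2 kN/m (0→w₀ over full span):
  R_A = w₀L/2 = (-2)·4/2 = -4 kN
  M_A = w₀L²/3 = (-2)·4²/3 = -32/3 kN·m
Load 2 — uniform load w=-14 kN/m over full span:
  R_A = wL = (-14)·4 = -56 kN
  M_A = wL²/2 = (-14)·4²/2 = -112 kN·m
Load 3 — point force P=4 kN at a=1 m (b=L-a=3):
  R_A = P = 4 kN
  M_A = Pa = 4·1 = 4 kN·m
Superposition: R_A = -56 kN, M_A = -356/3 kN·m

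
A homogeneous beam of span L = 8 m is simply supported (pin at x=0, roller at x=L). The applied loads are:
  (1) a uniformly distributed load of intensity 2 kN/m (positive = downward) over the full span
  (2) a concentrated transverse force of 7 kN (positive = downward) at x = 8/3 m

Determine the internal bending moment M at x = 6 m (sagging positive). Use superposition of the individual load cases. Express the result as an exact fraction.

Load 1 — uniform load w=2 kN/m over full span:
  M_1 = wx(L-x)/2 = 2·6·(8-6)/2 = 12 kN·m
Load 2 — point force P=7 kN at a=8/3 m (b=L-a=16/3):
  M_2 = Pa(L-x)/L  [x>a] = 7·(8/3)·(8-6)/8 = 14/3 kN·m
Superposition: M = Σ M_i = 50/3 kN·m ≈ 16.666667 kN·m

M(6) = 50/3 kN·m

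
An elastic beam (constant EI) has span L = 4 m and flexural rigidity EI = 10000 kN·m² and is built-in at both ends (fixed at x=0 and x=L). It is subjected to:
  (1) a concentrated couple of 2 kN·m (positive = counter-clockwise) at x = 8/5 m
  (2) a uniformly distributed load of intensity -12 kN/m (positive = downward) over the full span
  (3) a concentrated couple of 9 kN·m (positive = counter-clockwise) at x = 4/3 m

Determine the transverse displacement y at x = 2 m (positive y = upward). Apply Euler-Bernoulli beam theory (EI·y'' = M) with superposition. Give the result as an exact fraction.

Load 1 — applied couple M₀=2 kN·m at a=8/5 m (b=L-a=12/5):
  y_1 = (R_Ax³/6 - M_Ax²/2 - M₀(x-a)²/2)/EI  [x>a] with R_A=18/25, M_A=6/25 = ((18/25)·2³/6 - (6/25)·2²/2 - 2·(2-(8/5))²/2)/10000 = 1/31250 m
Load 2 — uniform load w=-12 kN/m over full span:
  y_2 = -wx²(L-x)²/(24EI) = -(-12)·2²·(4-2)²/(24·10000) = 1/1250 m
Load 3 — applied couple M₀=9 kN·m at a=4/3 m (b=L-a=8/3):
  y_3 = (R_Ax³/6 - M_Ax²/2 - M₀(x-a)²/2)/EI  [x>a] with R_A=3, M_A=0 = (3·2³/6 - 0·2²/2 - 9·(2-(4/3))²/2)/10000 = 1/5000 m
Superposition: y = Σ y_i = 129/125000 m ≈ 0.001032 m

y(2) = 129/125000 m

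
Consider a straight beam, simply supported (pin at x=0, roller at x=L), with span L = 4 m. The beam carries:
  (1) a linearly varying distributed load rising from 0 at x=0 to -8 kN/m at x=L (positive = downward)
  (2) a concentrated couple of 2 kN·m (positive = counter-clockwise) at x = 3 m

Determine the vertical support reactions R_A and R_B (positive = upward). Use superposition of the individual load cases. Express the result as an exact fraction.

R_A = -29/6 kN, R_B = -67/6 kN

Load 1 — triangular load w₀=-8 kN/m (0→w₀ over full span):
  R_A = w₀L/6 = (-8)·4/6 = -16/3 kN
  R_B = w₀L/3 = (-8)·4/3 = -32/3 kN
Load 2 — applied couple M₀=2 kN·m at a=3 m (b=L-a=1):
  R_A = M₀/L = 2/4 = 1/2 kN
  R_B = -M₀/L = -2/4 = -1/2 kN
Superposition: R_A = -29/6 kN, R_B = -67/6 kN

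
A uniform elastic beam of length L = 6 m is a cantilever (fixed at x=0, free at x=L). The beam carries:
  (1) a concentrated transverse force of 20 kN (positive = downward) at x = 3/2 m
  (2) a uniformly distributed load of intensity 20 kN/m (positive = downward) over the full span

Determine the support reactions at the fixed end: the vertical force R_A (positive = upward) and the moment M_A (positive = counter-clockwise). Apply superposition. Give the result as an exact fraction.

R_A = 140 kN, M_A = 390 kN·m

Load 1 — point force P=20 kN at a=3/2 m (b=L-a=9/2):
  R_A = P = 20 kN
  M_A = Pa = 20·(3/2) = 30 kN·m
Load 2 — uniform load w=20 kN/m over full span:
  R_A = wL = 20·6 = 120 kN
  M_A = wL²/2 = 20·6²/2 = 360 kN·m
Superposition: R_A = 140 kN, M_A = 390 kN·m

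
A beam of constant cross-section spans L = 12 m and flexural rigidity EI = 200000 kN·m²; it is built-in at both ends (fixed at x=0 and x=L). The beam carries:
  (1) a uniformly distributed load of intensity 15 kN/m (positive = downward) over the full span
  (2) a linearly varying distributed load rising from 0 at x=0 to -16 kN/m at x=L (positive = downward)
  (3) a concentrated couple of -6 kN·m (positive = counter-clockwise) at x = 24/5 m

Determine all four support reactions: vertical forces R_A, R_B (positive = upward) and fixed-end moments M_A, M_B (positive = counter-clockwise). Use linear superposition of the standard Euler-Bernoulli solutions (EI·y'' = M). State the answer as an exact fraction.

R_A = 1512/25 kN, M_A = 2562/25 kN·m, R_B = 588/25 kN, M_B = -1668/25 kN·m

Load 1 — uniform load w=15 kN/m over full span:
  R_A = wL/2 = 15·12/2 = 90 kN
  M_A = wL²/12 = 15·12²/12 = 180 kN·m
  R_B = wL/2 = 15·12/2 = 90 kN
  M_B = -wL²/12 = -15·12²/12 = -180 kN·m
Load 2 — triangular load w₀=-16 kN/m (0→w₀ over full span):
  R_A = 3w₀L/20 = 3·(-16)·12/20 = -144/5 kN
  M_A = w₀L²/30 = (-16)·12²/30 = -384/5 kN·m
  R_B = 7w₀L/20 = 7·(-16)·12/20 = -336/5 kN
  M_B = -w₀L²/20 = -(-16)·12²/20 = 576/5 kN·m
Load 3 — applied couple M₀=-6 kN·m at a=24/5 m (b=L-a=36/5):
  R_A = 6M₀ab/L³ = 6·(-6)·(24/5)·(36/5)/12³ = -18/25 kN
  M_A = M₀b(2a-b)/L² = (-6)·(36/5)·(2·(24/5)-(36/5))/12² = -18/25 kN·m
  R_B = -6M₀ab/L³ = -6·(-6)·(24/5)·(36/5)/12³ = 18/25 kN
  M_B = M₀a(2b-a)/L² = (-6)·(24/5)·(2·(36/5)-(24/5))/12² = -48/25 kN·m
Superposition: R_A = 1512/25 kN, M_A = 2562/25 kN·m, R_B = 588/25 kN, M_B = -1668/25 kN·m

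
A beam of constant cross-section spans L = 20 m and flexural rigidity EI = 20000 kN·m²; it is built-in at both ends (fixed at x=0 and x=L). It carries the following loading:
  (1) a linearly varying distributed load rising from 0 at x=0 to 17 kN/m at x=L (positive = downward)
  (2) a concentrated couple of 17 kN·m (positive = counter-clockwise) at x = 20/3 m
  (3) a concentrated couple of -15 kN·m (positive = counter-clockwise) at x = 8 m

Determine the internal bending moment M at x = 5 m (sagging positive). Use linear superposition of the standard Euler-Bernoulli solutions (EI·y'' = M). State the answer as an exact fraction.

M(5) = 1523/120 kN·m

Load 1 — triangular load w₀=17 kN/m (0→w₀ over full span):
  M_1 = 3w₀Lx/20 - w₀L²/30 - w₀x³/(6L) = 3·17·20·5/20 - 17·20²/30 - 17·5³/(6·20) = 85/8 kN·m
Load 2 — applied couple M₀=17 kN·m at a=20/3 m (b=L-a=40/3):
  M_2 = R_Ax - M_A  [x≤a] with R_A=17/15, M_A=0 = (17/15)·5 - 0 = 17/3 kN·m
Load 3 — applied couple M₀=-15 kN·m at a=8 m (b=L-a=12):
  M_3 = R_Ax - M_A  [x≤a] with R_A=-27/25, M_A=-9/5 = (-27/25)·5 - (-9/5) = -18/5 kN·m
Superposition: M = Σ M_i = 1523/120 kN·m ≈ 12.691667 kN·m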